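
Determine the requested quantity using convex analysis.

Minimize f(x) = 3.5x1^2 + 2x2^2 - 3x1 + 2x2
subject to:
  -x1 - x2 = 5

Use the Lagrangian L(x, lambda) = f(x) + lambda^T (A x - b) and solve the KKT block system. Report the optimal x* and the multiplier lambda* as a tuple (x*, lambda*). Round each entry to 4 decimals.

Form the Lagrangian:
  L(x, lambda) = (1/2) x^T Q x + c^T x + lambda^T (A x - b)
Stationarity (grad_x L = 0): Q x + c + A^T lambda = 0.
Primal feasibility: A x = b.

This gives the KKT block system:
  [ Q   A^T ] [ x     ]   [-c ]
  [ A    0  ] [ lambda ] = [ b ]

Solving the linear system:
  x*      = (-1.3636, -3.6364)
  lambda* = (-12.5455)
  f(x*)   = 29.7727

x* = (-1.3636, -3.6364), lambda* = (-12.5455)


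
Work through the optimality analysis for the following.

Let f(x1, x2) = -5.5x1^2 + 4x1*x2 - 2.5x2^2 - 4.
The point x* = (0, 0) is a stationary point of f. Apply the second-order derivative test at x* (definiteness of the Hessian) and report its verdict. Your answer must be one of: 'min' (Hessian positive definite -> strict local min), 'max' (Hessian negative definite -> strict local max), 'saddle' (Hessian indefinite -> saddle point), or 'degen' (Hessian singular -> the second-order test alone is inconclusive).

Compute the Hessian H = grad^2 f:
  H = [[-11, 4], [4, -5]]
Verify stationarity: grad f(x*) = H x* + g = (0, 0).
Eigenvalues of H: -13, -3.
Both eigenvalues < 0, so H is negative definite -> x* is a strict local max.

max


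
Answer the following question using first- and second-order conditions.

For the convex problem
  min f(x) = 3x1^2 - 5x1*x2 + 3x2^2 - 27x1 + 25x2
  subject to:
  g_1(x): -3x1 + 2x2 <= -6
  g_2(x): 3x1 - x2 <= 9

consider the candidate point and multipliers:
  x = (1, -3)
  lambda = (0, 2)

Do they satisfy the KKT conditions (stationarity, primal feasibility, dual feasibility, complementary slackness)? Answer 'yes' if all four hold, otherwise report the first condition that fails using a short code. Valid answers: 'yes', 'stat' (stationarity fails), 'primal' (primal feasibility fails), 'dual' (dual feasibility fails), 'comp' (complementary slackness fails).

Gradient of f: grad f(x) = Q x + c = (-6, 2)
Constraint values g_i(x) = a_i^T x - b_i:
  g_1((1, -3)) = -3
  g_2((1, -3)) = -3
Stationarity residual: grad f(x) + sum_i lambda_i a_i = (0, 0)
  -> stationarity OK
Primal feasibility (all g_i <= 0): OK
Dual feasibility (all lambda_i >= 0): OK
Complementary slackness (lambda_i * g_i(x) = 0 for all i): FAILS

Verdict: the first failing condition is complementary_slackness -> comp.

comp


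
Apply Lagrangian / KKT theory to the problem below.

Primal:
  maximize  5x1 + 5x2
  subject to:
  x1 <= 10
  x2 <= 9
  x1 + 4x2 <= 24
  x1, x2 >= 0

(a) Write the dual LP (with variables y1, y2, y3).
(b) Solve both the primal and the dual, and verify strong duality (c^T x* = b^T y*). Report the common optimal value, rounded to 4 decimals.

The standard primal-dual pair for 'max c^T x s.t. A x <= b, x >= 0' is:
  Dual:  min b^T y  s.t.  A^T y >= c,  y >= 0.

So the dual LP is:
  minimize  10y1 + 9y2 + 24y3
  subject to:
    y1 + y3 >= 5
    y2 + 4y3 >= 5
    y1, y2, y3 >= 0

Solving the primal: x* = (10, 3.5).
  primal value c^T x* = 67.5.
Solving the dual: y* = (3.75, 0, 1.25).
  dual value b^T y* = 67.5.
Strong duality: c^T x* = b^T y*. Confirmed.

67.5


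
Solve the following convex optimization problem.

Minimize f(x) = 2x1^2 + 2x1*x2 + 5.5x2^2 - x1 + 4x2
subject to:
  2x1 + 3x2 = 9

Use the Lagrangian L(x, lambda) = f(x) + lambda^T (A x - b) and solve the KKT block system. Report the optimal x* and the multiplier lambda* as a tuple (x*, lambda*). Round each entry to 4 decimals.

Form the Lagrangian:
  L(x, lambda) = (1/2) x^T Q x + c^T x + lambda^T (A x - b)
Stationarity (grad_x L = 0): Q x + c + A^T lambda = 0.
Primal feasibility: A x = b.

This gives the KKT block system:
  [ Q   A^T ] [ x     ]   [-c ]
  [ A    0  ] [ lambda ] = [ b ]

Solving the linear system:
  x*      = (3.1607, 0.8929)
  lambda* = (-6.7143)
  f(x*)   = 30.4196

x* = (3.1607, 0.8929), lambda* = (-6.7143)


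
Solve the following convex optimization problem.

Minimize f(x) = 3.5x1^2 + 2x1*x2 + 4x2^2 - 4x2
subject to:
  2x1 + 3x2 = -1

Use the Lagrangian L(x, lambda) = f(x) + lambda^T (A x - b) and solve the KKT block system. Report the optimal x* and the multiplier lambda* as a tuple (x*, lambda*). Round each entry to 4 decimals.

Form the Lagrangian:
  L(x, lambda) = (1/2) x^T Q x + c^T x + lambda^T (A x - b)
Stationarity (grad_x L = 0): Q x + c + A^T lambda = 0.
Primal feasibility: A x = b.

This gives the KKT block system:
  [ Q   A^T ] [ x     ]   [-c ]
  [ A    0  ] [ lambda ] = [ b ]

Solving the linear system:
  x*      = (-0.4789, -0.0141)
  lambda* = (1.6901)
  f(x*)   = 0.8732

x* = (-0.4789, -0.0141), lambda* = (1.6901)


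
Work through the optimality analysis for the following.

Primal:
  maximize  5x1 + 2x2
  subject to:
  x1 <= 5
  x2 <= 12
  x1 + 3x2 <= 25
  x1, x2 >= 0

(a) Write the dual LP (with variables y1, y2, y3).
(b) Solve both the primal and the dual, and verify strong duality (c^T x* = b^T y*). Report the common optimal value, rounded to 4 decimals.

The standard primal-dual pair for 'max c^T x s.t. A x <= b, x >= 0' is:
  Dual:  min b^T y  s.t.  A^T y >= c,  y >= 0.

So the dual LP is:
  minimize  5y1 + 12y2 + 25y3
  subject to:
    y1 + y3 >= 5
    y2 + 3y3 >= 2
    y1, y2, y3 >= 0

Solving the primal: x* = (5, 6.6667).
  primal value c^T x* = 38.3333.
Solving the dual: y* = (4.3333, 0, 0.6667).
  dual value b^T y* = 38.3333.
Strong duality: c^T x* = b^T y*. Confirmed.

38.3333


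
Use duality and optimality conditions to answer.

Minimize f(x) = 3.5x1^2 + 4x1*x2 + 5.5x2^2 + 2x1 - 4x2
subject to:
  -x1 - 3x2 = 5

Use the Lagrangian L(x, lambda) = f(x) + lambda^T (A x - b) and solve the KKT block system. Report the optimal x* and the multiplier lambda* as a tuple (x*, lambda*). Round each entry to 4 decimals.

Form the Lagrangian:
  L(x, lambda) = (1/2) x^T Q x + c^T x + lambda^T (A x - b)
Stationarity (grad_x L = 0): Q x + c + A^T lambda = 0.
Primal feasibility: A x = b.

This gives the KKT block system:
  [ Q   A^T ] [ x     ]   [-c ]
  [ A    0  ] [ lambda ] = [ b ]

Solving the linear system:
  x*      = (-0.5, -1.5)
  lambda* = (-7.5)
  f(x*)   = 21.25

x* = (-0.5, -1.5), lambda* = (-7.5)


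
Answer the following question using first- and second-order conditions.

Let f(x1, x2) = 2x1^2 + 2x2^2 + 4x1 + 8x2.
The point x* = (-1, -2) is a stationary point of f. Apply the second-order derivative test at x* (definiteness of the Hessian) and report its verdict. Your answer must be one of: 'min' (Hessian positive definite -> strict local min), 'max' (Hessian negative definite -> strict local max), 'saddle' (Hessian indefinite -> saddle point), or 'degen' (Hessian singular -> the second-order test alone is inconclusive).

Compute the Hessian H = grad^2 f:
  H = [[4, 0], [0, 4]]
Verify stationarity: grad f(x*) = H x* + g = (0, 0).
Eigenvalues of H: 4, 4.
Both eigenvalues > 0, so H is positive definite -> x* is a strict local min.

min


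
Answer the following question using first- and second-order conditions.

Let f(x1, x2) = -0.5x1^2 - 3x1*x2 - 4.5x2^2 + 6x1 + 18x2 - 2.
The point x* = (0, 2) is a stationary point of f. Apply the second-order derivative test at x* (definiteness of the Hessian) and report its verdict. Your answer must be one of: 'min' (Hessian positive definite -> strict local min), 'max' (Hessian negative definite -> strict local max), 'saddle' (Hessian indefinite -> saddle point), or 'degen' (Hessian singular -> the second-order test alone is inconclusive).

Compute the Hessian H = grad^2 f:
  H = [[-1, -3], [-3, -9]]
Verify stationarity: grad f(x*) = H x* + g = (0, 0).
Eigenvalues of H: -10, 0.
H has a zero eigenvalue (singular; negative semidefinite but not definite), so H is neither positive definite, negative definite, nor indefinite. The second-order test alone is inconclusive -> degen.
(Indeed, f is constant along the null direction of H through x*, so x* is not a strict local extremum.)

degen


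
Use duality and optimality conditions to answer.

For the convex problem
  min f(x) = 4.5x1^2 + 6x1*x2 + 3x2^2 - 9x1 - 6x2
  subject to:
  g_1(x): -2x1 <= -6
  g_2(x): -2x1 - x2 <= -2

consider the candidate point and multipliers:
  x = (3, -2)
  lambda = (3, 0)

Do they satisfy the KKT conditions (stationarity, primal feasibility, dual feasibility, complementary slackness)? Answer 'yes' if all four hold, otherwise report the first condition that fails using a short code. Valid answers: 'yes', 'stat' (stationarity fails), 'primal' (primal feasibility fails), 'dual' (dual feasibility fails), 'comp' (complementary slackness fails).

Gradient of f: grad f(x) = Q x + c = (6, 0)
Constraint values g_i(x) = a_i^T x - b_i:
  g_1((3, -2)) = 0
  g_2((3, -2)) = -2
Stationarity residual: grad f(x) + sum_i lambda_i a_i = (0, 0)
  -> stationarity OK
Primal feasibility (all g_i <= 0): OK
Dual feasibility (all lambda_i >= 0): OK
Complementary slackness (lambda_i * g_i(x) = 0 for all i): OK

Verdict: yes, KKT holds.

yes


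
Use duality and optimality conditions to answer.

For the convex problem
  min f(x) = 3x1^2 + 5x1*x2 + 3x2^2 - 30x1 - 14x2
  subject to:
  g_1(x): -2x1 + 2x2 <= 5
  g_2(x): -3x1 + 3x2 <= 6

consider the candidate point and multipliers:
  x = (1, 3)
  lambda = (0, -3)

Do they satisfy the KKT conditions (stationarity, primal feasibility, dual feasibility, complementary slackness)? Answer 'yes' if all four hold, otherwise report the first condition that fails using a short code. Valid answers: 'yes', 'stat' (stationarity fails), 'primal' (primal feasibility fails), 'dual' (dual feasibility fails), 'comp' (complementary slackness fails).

Gradient of f: grad f(x) = Q x + c = (-9, 9)
Constraint values g_i(x) = a_i^T x - b_i:
  g_1((1, 3)) = -1
  g_2((1, 3)) = 0
Stationarity residual: grad f(x) + sum_i lambda_i a_i = (0, 0)
  -> stationarity OK
Primal feasibility (all g_i <= 0): OK
Dual feasibility (all lambda_i >= 0): FAILS
Complementary slackness (lambda_i * g_i(x) = 0 for all i): OK

Verdict: the first failing condition is dual_feasibility -> dual.

dual


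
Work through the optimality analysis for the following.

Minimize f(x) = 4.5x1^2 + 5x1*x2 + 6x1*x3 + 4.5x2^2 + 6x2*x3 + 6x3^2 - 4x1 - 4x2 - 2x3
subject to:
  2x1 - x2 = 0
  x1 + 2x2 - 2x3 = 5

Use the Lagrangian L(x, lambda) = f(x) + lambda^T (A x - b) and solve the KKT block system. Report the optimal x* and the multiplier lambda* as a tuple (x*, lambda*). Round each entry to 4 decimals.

Form the Lagrangian:
  L(x, lambda) = (1/2) x^T Q x + c^T x + lambda^T (A x - b)
Stationarity (grad_x L = 0): Q x + c + A^T lambda = 0.
Primal feasibility: A x = b.

This gives the KKT block system:
  [ Q   A^T ] [ x     ]   [-c ]
  [ A    0  ] [ lambda ] = [ b ]

Solving the linear system:
  x*      = (0.5957, 1.1913, -1.0109)
  lambda* = (0.2261, -1.7043)
  f(x*)   = 1.6978

x* = (0.5957, 1.1913, -1.0109), lambda* = (0.2261, -1.7043)


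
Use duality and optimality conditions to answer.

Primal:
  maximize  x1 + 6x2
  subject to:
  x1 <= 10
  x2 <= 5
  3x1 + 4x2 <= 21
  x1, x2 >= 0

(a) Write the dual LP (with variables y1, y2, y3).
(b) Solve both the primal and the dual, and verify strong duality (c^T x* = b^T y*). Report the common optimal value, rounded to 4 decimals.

The standard primal-dual pair for 'max c^T x s.t. A x <= b, x >= 0' is:
  Dual:  min b^T y  s.t.  A^T y >= c,  y >= 0.

So the dual LP is:
  minimize  10y1 + 5y2 + 21y3
  subject to:
    y1 + 3y3 >= 1
    y2 + 4y3 >= 6
    y1, y2, y3 >= 0

Solving the primal: x* = (0.3333, 5).
  primal value c^T x* = 30.3333.
Solving the dual: y* = (0, 4.6667, 0.3333).
  dual value b^T y* = 30.3333.
Strong duality: c^T x* = b^T y*. Confirmed.

30.3333


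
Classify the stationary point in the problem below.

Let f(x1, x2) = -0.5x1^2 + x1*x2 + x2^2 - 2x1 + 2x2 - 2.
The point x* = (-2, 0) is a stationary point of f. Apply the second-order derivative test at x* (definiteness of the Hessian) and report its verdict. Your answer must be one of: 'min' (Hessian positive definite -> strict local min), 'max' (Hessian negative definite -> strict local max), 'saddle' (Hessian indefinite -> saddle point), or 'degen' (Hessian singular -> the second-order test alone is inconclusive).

Compute the Hessian H = grad^2 f:
  H = [[-1, 1], [1, 2]]
Verify stationarity: grad f(x*) = H x* + g = (0, 0).
Eigenvalues of H: -1.3028, 2.3028.
Eigenvalues have mixed signs, so H is indefinite -> x* is a saddle point.

saddle


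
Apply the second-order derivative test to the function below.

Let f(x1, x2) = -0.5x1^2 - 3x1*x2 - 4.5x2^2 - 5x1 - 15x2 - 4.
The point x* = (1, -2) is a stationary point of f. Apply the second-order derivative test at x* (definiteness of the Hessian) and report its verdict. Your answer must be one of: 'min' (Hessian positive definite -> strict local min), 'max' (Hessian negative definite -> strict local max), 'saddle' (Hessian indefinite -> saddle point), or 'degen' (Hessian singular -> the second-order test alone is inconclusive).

Compute the Hessian H = grad^2 f:
  H = [[-1, -3], [-3, -9]]
Verify stationarity: grad f(x*) = H x* + g = (0, 0).
Eigenvalues of H: -10, 0.
H has a zero eigenvalue (singular; negative semidefinite but not definite), so H is neither positive definite, negative definite, nor indefinite. The second-order test alone is inconclusive -> degen.
(Indeed, f is constant along the null direction of H through x*, so x* is not a strict local extremum.)

degen


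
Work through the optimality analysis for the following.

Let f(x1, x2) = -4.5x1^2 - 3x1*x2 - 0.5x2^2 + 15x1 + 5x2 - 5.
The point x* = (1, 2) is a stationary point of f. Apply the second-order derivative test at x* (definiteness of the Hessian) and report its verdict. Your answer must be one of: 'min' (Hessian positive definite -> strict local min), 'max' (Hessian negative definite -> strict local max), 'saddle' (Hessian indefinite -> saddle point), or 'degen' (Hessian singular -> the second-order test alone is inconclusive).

Compute the Hessian H = grad^2 f:
  H = [[-9, -3], [-3, -1]]
Verify stationarity: grad f(x*) = H x* + g = (0, 0).
Eigenvalues of H: -10, 0.
H has a zero eigenvalue (singular; negative semidefinite but not definite), so H is neither positive definite, negative definite, nor indefinite. The second-order test alone is inconclusive -> degen.
(Indeed, f is constant along the null direction of H through x*, so x* is not a strict local extremum.)

degen


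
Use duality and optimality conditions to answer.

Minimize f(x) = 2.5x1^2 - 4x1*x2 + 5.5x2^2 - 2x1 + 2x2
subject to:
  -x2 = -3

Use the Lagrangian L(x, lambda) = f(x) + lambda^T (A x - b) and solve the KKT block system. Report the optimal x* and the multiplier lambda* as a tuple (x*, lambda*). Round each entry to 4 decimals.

Form the Lagrangian:
  L(x, lambda) = (1/2) x^T Q x + c^T x + lambda^T (A x - b)
Stationarity (grad_x L = 0): Q x + c + A^T lambda = 0.
Primal feasibility: A x = b.

This gives the KKT block system:
  [ Q   A^T ] [ x     ]   [-c ]
  [ A    0  ] [ lambda ] = [ b ]

Solving the linear system:
  x*      = (2.8, 3)
  lambda* = (23.8)
  f(x*)   = 35.9

x* = (2.8, 3), lambda* = (23.8)


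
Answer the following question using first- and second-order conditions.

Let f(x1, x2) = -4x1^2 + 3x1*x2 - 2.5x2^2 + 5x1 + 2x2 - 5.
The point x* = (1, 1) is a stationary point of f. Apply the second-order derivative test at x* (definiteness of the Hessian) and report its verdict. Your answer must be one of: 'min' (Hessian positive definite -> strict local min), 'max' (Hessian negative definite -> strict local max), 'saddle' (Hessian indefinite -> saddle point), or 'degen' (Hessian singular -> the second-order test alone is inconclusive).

Compute the Hessian H = grad^2 f:
  H = [[-8, 3], [3, -5]]
Verify stationarity: grad f(x*) = H x* + g = (0, 0).
Eigenvalues of H: -9.8541, -3.1459.
Both eigenvalues < 0, so H is negative definite -> x* is a strict local max.

max


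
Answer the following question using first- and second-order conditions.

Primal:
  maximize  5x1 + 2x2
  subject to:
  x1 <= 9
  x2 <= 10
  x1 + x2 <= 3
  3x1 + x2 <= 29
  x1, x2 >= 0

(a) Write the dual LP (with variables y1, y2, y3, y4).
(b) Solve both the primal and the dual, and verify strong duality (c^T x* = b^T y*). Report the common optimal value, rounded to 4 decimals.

The standard primal-dual pair for 'max c^T x s.t. A x <= b, x >= 0' is:
  Dual:  min b^T y  s.t.  A^T y >= c,  y >= 0.

So the dual LP is:
  minimize  9y1 + 10y2 + 3y3 + 29y4
  subject to:
    y1 + y3 + 3y4 >= 5
    y2 + y3 + y4 >= 2
    y1, y2, y3, y4 >= 0

Solving the primal: x* = (3, 0).
  primal value c^T x* = 15.
Solving the dual: y* = (0, 0, 5, 0).
  dual value b^T y* = 15.
Strong duality: c^T x* = b^T y*. Confirmed.

15


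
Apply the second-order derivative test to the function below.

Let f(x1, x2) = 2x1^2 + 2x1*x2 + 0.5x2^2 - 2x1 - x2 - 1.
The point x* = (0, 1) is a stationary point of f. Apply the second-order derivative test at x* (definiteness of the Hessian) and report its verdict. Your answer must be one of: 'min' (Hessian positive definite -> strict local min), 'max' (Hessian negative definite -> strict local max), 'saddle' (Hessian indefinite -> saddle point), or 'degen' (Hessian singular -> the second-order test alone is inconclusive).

Compute the Hessian H = grad^2 f:
  H = [[4, 2], [2, 1]]
Verify stationarity: grad f(x*) = H x* + g = (0, 0).
Eigenvalues of H: 0, 5.
H has a zero eigenvalue (singular; positive semidefinite but not definite), so H is neither positive definite, negative definite, nor indefinite. The second-order test alone is inconclusive -> degen.
(Indeed, f is constant along the null direction of H through x*, so x* is not a strict local extremum.)

degen


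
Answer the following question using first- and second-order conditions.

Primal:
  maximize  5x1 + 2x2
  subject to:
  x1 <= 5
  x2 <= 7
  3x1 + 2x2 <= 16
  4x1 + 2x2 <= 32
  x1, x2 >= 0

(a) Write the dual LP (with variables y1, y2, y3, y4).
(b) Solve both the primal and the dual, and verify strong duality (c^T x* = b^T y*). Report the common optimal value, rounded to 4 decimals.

The standard primal-dual pair for 'max c^T x s.t. A x <= b, x >= 0' is:
  Dual:  min b^T y  s.t.  A^T y >= c,  y >= 0.

So the dual LP is:
  minimize  5y1 + 7y2 + 16y3 + 32y4
  subject to:
    y1 + 3y3 + 4y4 >= 5
    y2 + 2y3 + 2y4 >= 2
    y1, y2, y3, y4 >= 0

Solving the primal: x* = (5, 0.5).
  primal value c^T x* = 26.
Solving the dual: y* = (2, 0, 1, 0).
  dual value b^T y* = 26.
Strong duality: c^T x* = b^T y*. Confirmed.

26


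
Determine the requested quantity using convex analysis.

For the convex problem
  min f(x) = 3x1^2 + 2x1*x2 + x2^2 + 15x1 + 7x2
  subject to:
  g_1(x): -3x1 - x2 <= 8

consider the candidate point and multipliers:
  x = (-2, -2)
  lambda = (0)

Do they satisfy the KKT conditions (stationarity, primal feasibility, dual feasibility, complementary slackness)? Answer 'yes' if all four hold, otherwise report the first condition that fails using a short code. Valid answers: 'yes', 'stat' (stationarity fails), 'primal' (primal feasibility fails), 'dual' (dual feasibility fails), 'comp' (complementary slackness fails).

Gradient of f: grad f(x) = Q x + c = (-1, -1)
Constraint values g_i(x) = a_i^T x - b_i:
  g_1((-2, -2)) = 0
Stationarity residual: grad f(x) + sum_i lambda_i a_i = (-1, -1)
  -> stationarity FAILS
Primal feasibility (all g_i <= 0): OK
Dual feasibility (all lambda_i >= 0): OK
Complementary slackness (lambda_i * g_i(x) = 0 for all i): OK

Verdict: the first failing condition is stationarity -> stat.

stat


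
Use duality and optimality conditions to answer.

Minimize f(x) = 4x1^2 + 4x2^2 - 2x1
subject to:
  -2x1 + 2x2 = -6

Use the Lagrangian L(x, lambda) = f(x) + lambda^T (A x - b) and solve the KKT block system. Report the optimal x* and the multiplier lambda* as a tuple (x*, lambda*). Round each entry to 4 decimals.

Form the Lagrangian:
  L(x, lambda) = (1/2) x^T Q x + c^T x + lambda^T (A x - b)
Stationarity (grad_x L = 0): Q x + c + A^T lambda = 0.
Primal feasibility: A x = b.

This gives the KKT block system:
  [ Q   A^T ] [ x     ]   [-c ]
  [ A    0  ] [ lambda ] = [ b ]

Solving the linear system:
  x*      = (1.625, -1.375)
  lambda* = (5.5)
  f(x*)   = 14.875

x* = (1.625, -1.375), lambda* = (5.5)


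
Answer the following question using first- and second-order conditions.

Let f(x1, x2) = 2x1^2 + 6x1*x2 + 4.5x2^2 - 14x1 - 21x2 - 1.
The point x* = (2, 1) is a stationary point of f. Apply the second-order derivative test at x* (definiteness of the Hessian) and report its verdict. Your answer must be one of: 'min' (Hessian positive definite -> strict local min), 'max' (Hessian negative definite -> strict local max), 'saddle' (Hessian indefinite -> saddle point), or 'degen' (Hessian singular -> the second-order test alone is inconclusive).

Compute the Hessian H = grad^2 f:
  H = [[4, 6], [6, 9]]
Verify stationarity: grad f(x*) = H x* + g = (0, 0).
Eigenvalues of H: 0, 13.
H has a zero eigenvalue (singular; positive semidefinite but not definite), so H is neither positive definite, negative definite, nor indefinite. The second-order test alone is inconclusive -> degen.
(Indeed, f is constant along the null direction of H through x*, so x* is not a strict local extremum.)

degen


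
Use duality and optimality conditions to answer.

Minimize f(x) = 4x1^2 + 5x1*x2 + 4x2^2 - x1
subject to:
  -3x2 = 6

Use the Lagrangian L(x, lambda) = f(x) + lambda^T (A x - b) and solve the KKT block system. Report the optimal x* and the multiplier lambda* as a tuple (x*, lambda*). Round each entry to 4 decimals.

Form the Lagrangian:
  L(x, lambda) = (1/2) x^T Q x + c^T x + lambda^T (A x - b)
Stationarity (grad_x L = 0): Q x + c + A^T lambda = 0.
Primal feasibility: A x = b.

This gives the KKT block system:
  [ Q   A^T ] [ x     ]   [-c ]
  [ A    0  ] [ lambda ] = [ b ]

Solving the linear system:
  x*      = (1.375, -2)
  lambda* = (-3.0417)
  f(x*)   = 8.4375

x* = (1.375, -2), lambda* = (-3.0417)


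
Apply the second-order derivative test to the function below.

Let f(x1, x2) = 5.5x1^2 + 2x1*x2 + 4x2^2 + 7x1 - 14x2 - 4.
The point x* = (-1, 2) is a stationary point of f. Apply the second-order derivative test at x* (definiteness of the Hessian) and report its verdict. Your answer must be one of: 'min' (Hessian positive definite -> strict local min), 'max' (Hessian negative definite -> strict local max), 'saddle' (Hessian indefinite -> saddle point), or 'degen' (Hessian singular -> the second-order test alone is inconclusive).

Compute the Hessian H = grad^2 f:
  H = [[11, 2], [2, 8]]
Verify stationarity: grad f(x*) = H x* + g = (0, 0).
Eigenvalues of H: 7, 12.
Both eigenvalues > 0, so H is positive definite -> x* is a strict local min.

min


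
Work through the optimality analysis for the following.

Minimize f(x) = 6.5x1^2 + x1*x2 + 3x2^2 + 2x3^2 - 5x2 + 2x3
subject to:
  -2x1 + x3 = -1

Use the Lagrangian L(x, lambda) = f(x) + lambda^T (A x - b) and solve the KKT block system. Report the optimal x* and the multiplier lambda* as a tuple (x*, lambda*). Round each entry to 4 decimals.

Form the Lagrangian:
  L(x, lambda) = (1/2) x^T Q x + c^T x + lambda^T (A x - b)
Stationarity (grad_x L = 0): Q x + c + A^T lambda = 0.
Primal feasibility: A x = b.

This gives the KKT block system:
  [ Q   A^T ] [ x     ]   [-c ]
  [ A    0  ] [ lambda ] = [ b ]

Solving the linear system:
  x*      = (0.1098, 0.815, -0.7803)
  lambda* = (1.1214)
  f(x*)   = -2.2572

x* = (0.1098, 0.815, -0.7803), lambda* = (1.1214)


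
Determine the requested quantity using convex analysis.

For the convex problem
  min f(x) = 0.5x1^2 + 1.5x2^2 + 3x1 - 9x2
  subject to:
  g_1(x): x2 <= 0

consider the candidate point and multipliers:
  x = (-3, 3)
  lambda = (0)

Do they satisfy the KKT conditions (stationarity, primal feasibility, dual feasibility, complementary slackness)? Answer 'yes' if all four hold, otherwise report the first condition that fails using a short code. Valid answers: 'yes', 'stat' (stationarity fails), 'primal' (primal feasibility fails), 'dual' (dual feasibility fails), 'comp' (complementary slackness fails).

Gradient of f: grad f(x) = Q x + c = (0, 0)
Constraint values g_i(x) = a_i^T x - b_i:
  g_1((-3, 3)) = 3
Stationarity residual: grad f(x) + sum_i lambda_i a_i = (0, 0)
  -> stationarity OK
Primal feasibility (all g_i <= 0): FAILS
Dual feasibility (all lambda_i >= 0): OK
Complementary slackness (lambda_i * g_i(x) = 0 for all i): OK

Verdict: the first failing condition is primal_feasibility -> primal.

primal


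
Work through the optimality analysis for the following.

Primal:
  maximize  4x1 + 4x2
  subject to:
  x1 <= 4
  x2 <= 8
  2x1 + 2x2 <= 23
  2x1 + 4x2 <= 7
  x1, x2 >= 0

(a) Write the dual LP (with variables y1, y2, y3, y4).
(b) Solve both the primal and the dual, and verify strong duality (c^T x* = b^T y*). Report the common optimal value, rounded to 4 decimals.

The standard primal-dual pair for 'max c^T x s.t. A x <= b, x >= 0' is:
  Dual:  min b^T y  s.t.  A^T y >= c,  y >= 0.

So the dual LP is:
  minimize  4y1 + 8y2 + 23y3 + 7y4
  subject to:
    y1 + 2y3 + 2y4 >= 4
    y2 + 2y3 + 4y4 >= 4
    y1, y2, y3, y4 >= 0

Solving the primal: x* = (3.5, 0).
  primal value c^T x* = 14.
Solving the dual: y* = (0, 0, 0, 2).
  dual value b^T y* = 14.
Strong duality: c^T x* = b^T y*. Confirmed.

14


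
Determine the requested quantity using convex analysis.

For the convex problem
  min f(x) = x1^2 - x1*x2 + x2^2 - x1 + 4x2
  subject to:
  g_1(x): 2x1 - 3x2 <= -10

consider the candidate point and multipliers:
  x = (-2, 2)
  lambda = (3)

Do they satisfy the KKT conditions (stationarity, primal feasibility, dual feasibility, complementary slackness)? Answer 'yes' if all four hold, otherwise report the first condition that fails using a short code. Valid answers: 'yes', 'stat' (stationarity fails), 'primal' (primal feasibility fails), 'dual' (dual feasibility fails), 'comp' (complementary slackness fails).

Gradient of f: grad f(x) = Q x + c = (-7, 10)
Constraint values g_i(x) = a_i^T x - b_i:
  g_1((-2, 2)) = 0
Stationarity residual: grad f(x) + sum_i lambda_i a_i = (-1, 1)
  -> stationarity FAILS
Primal feasibility (all g_i <= 0): OK
Dual feasibility (all lambda_i >= 0): OK
Complementary slackness (lambda_i * g_i(x) = 0 for all i): OK

Verdict: the first failing condition is stationarity -> stat.

stat


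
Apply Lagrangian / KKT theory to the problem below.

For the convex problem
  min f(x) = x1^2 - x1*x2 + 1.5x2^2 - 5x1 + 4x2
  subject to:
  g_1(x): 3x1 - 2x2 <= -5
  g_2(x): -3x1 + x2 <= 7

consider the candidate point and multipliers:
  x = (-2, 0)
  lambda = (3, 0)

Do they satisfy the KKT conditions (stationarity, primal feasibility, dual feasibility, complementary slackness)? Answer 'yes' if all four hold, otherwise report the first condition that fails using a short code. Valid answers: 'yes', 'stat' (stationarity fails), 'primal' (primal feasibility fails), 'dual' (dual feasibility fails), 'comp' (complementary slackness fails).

Gradient of f: grad f(x) = Q x + c = (-9, 6)
Constraint values g_i(x) = a_i^T x - b_i:
  g_1((-2, 0)) = -1
  g_2((-2, 0)) = -1
Stationarity residual: grad f(x) + sum_i lambda_i a_i = (0, 0)
  -> stationarity OK
Primal feasibility (all g_i <= 0): OK
Dual feasibility (all lambda_i >= 0): OK
Complementary slackness (lambda_i * g_i(x) = 0 for all i): FAILS

Verdict: the first failing condition is complementary_slackness -> comp.

comp


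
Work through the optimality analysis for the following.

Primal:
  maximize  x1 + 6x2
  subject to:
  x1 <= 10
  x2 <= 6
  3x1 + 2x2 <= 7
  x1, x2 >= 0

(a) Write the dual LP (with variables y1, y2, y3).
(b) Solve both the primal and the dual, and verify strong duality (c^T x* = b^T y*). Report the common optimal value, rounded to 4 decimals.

The standard primal-dual pair for 'max c^T x s.t. A x <= b, x >= 0' is:
  Dual:  min b^T y  s.t.  A^T y >= c,  y >= 0.

So the dual LP is:
  minimize  10y1 + 6y2 + 7y3
  subject to:
    y1 + 3y3 >= 1
    y2 + 2y3 >= 6
    y1, y2, y3 >= 0

Solving the primal: x* = (0, 3.5).
  primal value c^T x* = 21.
Solving the dual: y* = (0, 0, 3).
  dual value b^T y* = 21.
Strong duality: c^T x* = b^T y*. Confirmed.

21


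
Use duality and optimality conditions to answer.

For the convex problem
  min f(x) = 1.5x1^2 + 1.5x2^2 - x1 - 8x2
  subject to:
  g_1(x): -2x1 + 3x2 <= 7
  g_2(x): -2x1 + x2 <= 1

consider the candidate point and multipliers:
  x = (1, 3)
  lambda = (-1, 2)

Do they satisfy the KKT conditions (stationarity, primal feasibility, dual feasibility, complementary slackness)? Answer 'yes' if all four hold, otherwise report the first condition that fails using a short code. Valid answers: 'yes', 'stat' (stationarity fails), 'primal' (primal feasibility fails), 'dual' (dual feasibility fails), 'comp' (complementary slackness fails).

Gradient of f: grad f(x) = Q x + c = (2, 1)
Constraint values g_i(x) = a_i^T x - b_i:
  g_1((1, 3)) = 0
  g_2((1, 3)) = 0
Stationarity residual: grad f(x) + sum_i lambda_i a_i = (0, 0)
  -> stationarity OK
Primal feasibility (all g_i <= 0): OK
Dual feasibility (all lambda_i >= 0): FAILS
Complementary slackness (lambda_i * g_i(x) = 0 for all i): OK

Verdict: the first failing condition is dual_feasibility -> dual.

dual


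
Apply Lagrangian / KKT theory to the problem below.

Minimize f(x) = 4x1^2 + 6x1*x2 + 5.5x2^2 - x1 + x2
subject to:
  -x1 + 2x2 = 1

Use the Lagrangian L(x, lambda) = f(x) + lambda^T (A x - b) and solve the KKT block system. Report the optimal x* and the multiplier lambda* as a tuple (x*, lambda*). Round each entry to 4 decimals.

Form the Lagrangian:
  L(x, lambda) = (1/2) x^T Q x + c^T x + lambda^T (A x - b)
Stationarity (grad_x L = 0): Q x + c + A^T lambda = 0.
Primal feasibility: A x = b.

This gives the KKT block system:
  [ Q   A^T ] [ x     ]   [-c ]
  [ A    0  ] [ lambda ] = [ b ]

Solving the linear system:
  x*      = (-0.3134, 0.3433)
  lambda* = (-1.4478)
  f(x*)   = 1.0522

x* = (-0.3134, 0.3433), lambda* = (-1.4478)


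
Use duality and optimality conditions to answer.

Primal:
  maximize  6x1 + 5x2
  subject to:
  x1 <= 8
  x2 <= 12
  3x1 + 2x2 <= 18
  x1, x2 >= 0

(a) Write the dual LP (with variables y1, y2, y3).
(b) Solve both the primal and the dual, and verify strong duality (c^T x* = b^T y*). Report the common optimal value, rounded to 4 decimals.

The standard primal-dual pair for 'max c^T x s.t. A x <= b, x >= 0' is:
  Dual:  min b^T y  s.t.  A^T y >= c,  y >= 0.

So the dual LP is:
  minimize  8y1 + 12y2 + 18y3
  subject to:
    y1 + 3y3 >= 6
    y2 + 2y3 >= 5
    y1, y2, y3 >= 0

Solving the primal: x* = (0, 9).
  primal value c^T x* = 45.
Solving the dual: y* = (0, 0, 2.5).
  dual value b^T y* = 45.
Strong duality: c^T x* = b^T y*. Confirmed.

45


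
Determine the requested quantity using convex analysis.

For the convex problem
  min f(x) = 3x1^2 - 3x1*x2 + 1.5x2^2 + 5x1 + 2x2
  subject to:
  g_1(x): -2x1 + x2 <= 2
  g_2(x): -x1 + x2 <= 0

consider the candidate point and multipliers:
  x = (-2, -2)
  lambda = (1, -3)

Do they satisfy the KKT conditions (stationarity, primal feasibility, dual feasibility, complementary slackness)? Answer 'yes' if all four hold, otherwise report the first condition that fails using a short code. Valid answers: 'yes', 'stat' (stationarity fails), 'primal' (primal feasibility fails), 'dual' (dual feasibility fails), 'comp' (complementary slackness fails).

Gradient of f: grad f(x) = Q x + c = (-1, 2)
Constraint values g_i(x) = a_i^T x - b_i:
  g_1((-2, -2)) = 0
  g_2((-2, -2)) = 0
Stationarity residual: grad f(x) + sum_i lambda_i a_i = (0, 0)
  -> stationarity OK
Primal feasibility (all g_i <= 0): OK
Dual feasibility (all lambda_i >= 0): FAILS
Complementary slackness (lambda_i * g_i(x) = 0 for all i): OK

Verdict: the first failing condition is dual_feasibility -> dual.

dual


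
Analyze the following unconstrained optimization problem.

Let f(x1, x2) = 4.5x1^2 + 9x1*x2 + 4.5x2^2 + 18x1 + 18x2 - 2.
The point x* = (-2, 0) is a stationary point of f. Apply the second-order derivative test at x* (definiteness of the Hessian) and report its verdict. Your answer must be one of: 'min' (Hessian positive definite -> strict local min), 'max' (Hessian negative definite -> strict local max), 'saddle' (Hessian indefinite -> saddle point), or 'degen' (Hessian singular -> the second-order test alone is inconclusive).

Compute the Hessian H = grad^2 f:
  H = [[9, 9], [9, 9]]
Verify stationarity: grad f(x*) = H x* + g = (0, 0).
Eigenvalues of H: 0, 18.
H has a zero eigenvalue (singular; positive semidefinite but not definite), so H is neither positive definite, negative definite, nor indefinite. The second-order test alone is inconclusive -> degen.
(Indeed, f is constant along the null direction of H through x*, so x* is not a strict local extremum.)

degen


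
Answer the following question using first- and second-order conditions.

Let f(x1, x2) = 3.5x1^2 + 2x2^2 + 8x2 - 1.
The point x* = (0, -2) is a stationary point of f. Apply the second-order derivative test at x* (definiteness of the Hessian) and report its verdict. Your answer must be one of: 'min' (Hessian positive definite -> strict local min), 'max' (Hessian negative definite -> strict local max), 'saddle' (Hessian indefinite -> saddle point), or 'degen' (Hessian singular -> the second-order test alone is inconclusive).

Compute the Hessian H = grad^2 f:
  H = [[7, 0], [0, 4]]
Verify stationarity: grad f(x*) = H x* + g = (0, 0).
Eigenvalues of H: 4, 7.
Both eigenvalues > 0, so H is positive definite -> x* is a strict local min.

min


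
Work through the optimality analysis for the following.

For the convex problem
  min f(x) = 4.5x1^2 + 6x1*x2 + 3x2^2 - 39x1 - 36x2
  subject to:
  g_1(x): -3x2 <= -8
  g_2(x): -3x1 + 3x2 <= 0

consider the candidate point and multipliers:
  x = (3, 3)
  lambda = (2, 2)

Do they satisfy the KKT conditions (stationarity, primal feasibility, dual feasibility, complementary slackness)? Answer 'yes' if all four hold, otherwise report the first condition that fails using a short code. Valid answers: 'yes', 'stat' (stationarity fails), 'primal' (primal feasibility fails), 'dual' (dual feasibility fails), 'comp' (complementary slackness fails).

Gradient of f: grad f(x) = Q x + c = (6, 0)
Constraint values g_i(x) = a_i^T x - b_i:
  g_1((3, 3)) = -1
  g_2((3, 3)) = 0
Stationarity residual: grad f(x) + sum_i lambda_i a_i = (0, 0)
  -> stationarity OK
Primal feasibility (all g_i <= 0): OK
Dual feasibility (all lambda_i >= 0): OK
Complementary slackness (lambda_i * g_i(x) = 0 for all i): FAILS

Verdict: the first failing condition is complementary_slackness -> comp.

comp


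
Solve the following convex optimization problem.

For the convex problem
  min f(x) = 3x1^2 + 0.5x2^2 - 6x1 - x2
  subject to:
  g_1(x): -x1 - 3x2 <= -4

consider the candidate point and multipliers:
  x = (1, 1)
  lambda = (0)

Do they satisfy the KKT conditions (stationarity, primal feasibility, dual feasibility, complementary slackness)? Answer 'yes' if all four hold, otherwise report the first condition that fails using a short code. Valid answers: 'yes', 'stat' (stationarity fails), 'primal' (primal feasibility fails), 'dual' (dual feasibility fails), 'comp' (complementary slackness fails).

Gradient of f: grad f(x) = Q x + c = (0, 0)
Constraint values g_i(x) = a_i^T x - b_i:
  g_1((1, 1)) = 0
Stationarity residual: grad f(x) + sum_i lambda_i a_i = (0, 0)
  -> stationarity OK
Primal feasibility (all g_i <= 0): OK
Dual feasibility (all lambda_i >= 0): OK
Complementary slackness (lambda_i * g_i(x) = 0 for all i): OK

Verdict: yes, KKT holds.

yes


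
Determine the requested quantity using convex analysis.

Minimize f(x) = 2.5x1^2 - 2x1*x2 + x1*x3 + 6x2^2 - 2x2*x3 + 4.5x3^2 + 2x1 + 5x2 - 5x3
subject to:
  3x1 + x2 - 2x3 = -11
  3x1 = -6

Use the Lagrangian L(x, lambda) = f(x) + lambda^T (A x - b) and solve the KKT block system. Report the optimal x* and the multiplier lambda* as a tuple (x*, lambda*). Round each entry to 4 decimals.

Form the Lagrangian:
  L(x, lambda) = (1/2) x^T Q x + c^T x + lambda^T (A x - b)
Stationarity (grad_x L = 0): Q x + c + A^T lambda = 0.
Primal feasibility: A x = b.

This gives the KKT block system:
  [ Q   A^T ] [ x     ]   [-c ]
  [ A    0  ] [ lambda ] = [ b ]

Solving the linear system:
  x*      = (-2, -0.9592, 2.0204)
  lambda* = (6.551, -5.1973)
  f(x*)   = 10.9898

x* = (-2, -0.9592, 2.0204), lambda* = (6.551, -5.1973)


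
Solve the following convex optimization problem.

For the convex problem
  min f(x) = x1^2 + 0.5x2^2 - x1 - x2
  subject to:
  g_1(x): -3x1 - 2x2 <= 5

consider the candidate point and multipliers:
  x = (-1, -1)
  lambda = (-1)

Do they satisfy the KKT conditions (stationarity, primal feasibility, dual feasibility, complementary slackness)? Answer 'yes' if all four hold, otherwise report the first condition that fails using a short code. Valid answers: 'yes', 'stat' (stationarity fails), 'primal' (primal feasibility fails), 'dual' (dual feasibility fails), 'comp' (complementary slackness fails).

Gradient of f: grad f(x) = Q x + c = (-3, -2)
Constraint values g_i(x) = a_i^T x - b_i:
  g_1((-1, -1)) = 0
Stationarity residual: grad f(x) + sum_i lambda_i a_i = (0, 0)
  -> stationarity OK
Primal feasibility (all g_i <= 0): OK
Dual feasibility (all lambda_i >= 0): FAILS
Complementary slackness (lambda_i * g_i(x) = 0 for all i): OK

Verdict: the first failing condition is dual_feasibility -> dual.

dual


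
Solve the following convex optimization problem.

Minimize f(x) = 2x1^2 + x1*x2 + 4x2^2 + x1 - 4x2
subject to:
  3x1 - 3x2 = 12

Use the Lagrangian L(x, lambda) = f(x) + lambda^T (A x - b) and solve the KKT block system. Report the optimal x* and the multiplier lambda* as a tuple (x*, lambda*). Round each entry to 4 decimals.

Form the Lagrangian:
  L(x, lambda) = (1/2) x^T Q x + c^T x + lambda^T (A x - b)
Stationarity (grad_x L = 0): Q x + c + A^T lambda = 0.
Primal feasibility: A x = b.

This gives the KKT block system:
  [ Q   A^T ] [ x     ]   [-c ]
  [ A    0  ] [ lambda ] = [ b ]

Solving the linear system:
  x*      = (2.7857, -1.2143)
  lambda* = (-3.6429)
  f(x*)   = 25.6786

x* = (2.7857, -1.2143), lambda* = (-3.6429)


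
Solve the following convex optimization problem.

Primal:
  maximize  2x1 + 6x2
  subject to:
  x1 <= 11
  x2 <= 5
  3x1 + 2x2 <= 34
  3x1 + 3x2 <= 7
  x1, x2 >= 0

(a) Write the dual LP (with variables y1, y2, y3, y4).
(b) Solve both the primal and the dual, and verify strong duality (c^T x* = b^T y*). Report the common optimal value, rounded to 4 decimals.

The standard primal-dual pair for 'max c^T x s.t. A x <= b, x >= 0' is:
  Dual:  min b^T y  s.t.  A^T y >= c,  y >= 0.

So the dual LP is:
  minimize  11y1 + 5y2 + 34y3 + 7y4
  subject to:
    y1 + 3y3 + 3y4 >= 2
    y2 + 2y3 + 3y4 >= 6
    y1, y2, y3, y4 >= 0

Solving the primal: x* = (0, 2.3333).
  primal value c^T x* = 14.
Solving the dual: y* = (0, 0, 0, 2).
  dual value b^T y* = 14.
Strong duality: c^T x* = b^T y*. Confirmed.

14


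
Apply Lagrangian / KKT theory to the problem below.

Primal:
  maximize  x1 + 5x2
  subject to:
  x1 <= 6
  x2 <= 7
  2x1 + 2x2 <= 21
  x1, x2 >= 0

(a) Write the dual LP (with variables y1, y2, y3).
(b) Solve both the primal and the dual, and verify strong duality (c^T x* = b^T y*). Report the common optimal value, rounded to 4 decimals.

The standard primal-dual pair for 'max c^T x s.t. A x <= b, x >= 0' is:
  Dual:  min b^T y  s.t.  A^T y >= c,  y >= 0.

So the dual LP is:
  minimize  6y1 + 7y2 + 21y3
  subject to:
    y1 + 2y3 >= 1
    y2 + 2y3 >= 5
    y1, y2, y3 >= 0

Solving the primal: x* = (3.5, 7).
  primal value c^T x* = 38.5.
Solving the dual: y* = (0, 4, 0.5).
  dual value b^T y* = 38.5.
Strong duality: c^T x* = b^T y*. Confirmed.

38.5


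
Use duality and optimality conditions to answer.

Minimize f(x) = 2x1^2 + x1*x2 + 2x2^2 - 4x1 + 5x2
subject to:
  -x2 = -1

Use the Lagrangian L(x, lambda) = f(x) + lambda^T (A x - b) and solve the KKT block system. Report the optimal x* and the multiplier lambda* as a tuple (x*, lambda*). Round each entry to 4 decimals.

Form the Lagrangian:
  L(x, lambda) = (1/2) x^T Q x + c^T x + lambda^T (A x - b)
Stationarity (grad_x L = 0): Q x + c + A^T lambda = 0.
Primal feasibility: A x = b.

This gives the KKT block system:
  [ Q   A^T ] [ x     ]   [-c ]
  [ A    0  ] [ lambda ] = [ b ]

Solving the linear system:
  x*      = (0.75, 1)
  lambda* = (9.75)
  f(x*)   = 5.875

x* = (0.75, 1), lambda* = (9.75)
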